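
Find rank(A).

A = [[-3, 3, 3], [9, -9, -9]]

rank(A) = 1

Row reduction:
R2 <- R2 - (-3)*R1:  [ 0  0  0 ]
Row echelon form:
[ -3  3  3 ]
[  0  0  0 ]
Nonzero rows / pivot columns: 1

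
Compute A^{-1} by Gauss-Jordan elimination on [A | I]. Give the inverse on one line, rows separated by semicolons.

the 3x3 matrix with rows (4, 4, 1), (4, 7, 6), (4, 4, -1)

inverse = [31/24 -1/3 -17/24; -7/6 1/3 5/6; 1/2 0 -1/2]

Gauss-Jordan on [A | I]:
R1 <- (1/4)*R1:  [   1    1  1/4  |  1/4    0    0 ]
R2 <- R2 - (4)*R1:  [  0   3   5  |  -1   1   0 ]
R3 <- R3 - (4)*R1:  [  0   0  -2  |  -1   0   1 ]
R2 <- (1/3)*R2:  [    0     1   5/3  |  -1/3   1/3     0 ]
R1 <- R1 - (1)*R2:  [      1       0  -17/12  |    7/12    -1/3       0 ]
R3 <- (1/-2)*R3:  [    0     0     1  |   1/2     0  -1/2 ]
R1 <- R1 - (-17/12)*R3:  [      1       0       0  |   31/24    -1/3  -17/24 ]
R2 <- R2 - (5/3)*R3:  [    0     1     0  |  -7/6   1/3   5/6 ]
Right block of [I | A^{-1}] is the inverse:
[ 31/24  -1/3  -17/24 ]
[  -7/6   1/3     5/6 ]
[   1/2     0    -1/2 ]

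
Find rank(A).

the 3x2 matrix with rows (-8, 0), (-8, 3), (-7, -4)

Row reduction:
R2 <- R2 - (1)*R1:  [ 0  3 ]
R3 <- R3 - (7/8)*R1:  [  0  -4 ]
R3 <- R3 - (-4/3)*R2:  [ 0  0 ]
Row echelon form:
[ -8  0 ]
[  0  3 ]
[  0  0 ]
Nonzero rows / pivot columns: 2

rank(A) = 2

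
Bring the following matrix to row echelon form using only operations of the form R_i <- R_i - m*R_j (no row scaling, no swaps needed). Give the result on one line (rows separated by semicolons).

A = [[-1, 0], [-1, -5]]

Forward elimination:
R2 <- R2 - (1)*R1:  [  0  -5 ]
Row echelon form:
[ -1   0 ]
[  0  -5 ]

REF = [-1 0; 0 -5]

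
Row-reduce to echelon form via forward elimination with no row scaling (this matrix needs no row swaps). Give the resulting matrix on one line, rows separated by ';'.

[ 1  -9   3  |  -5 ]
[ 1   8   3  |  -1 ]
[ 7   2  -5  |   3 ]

REF = [1 -9 3 -5; 0 17 0 4; 0 0 -26 386/17]

Forward elimination:
R2 <- R2 - (1)*R1:  [  0  17   0   4 ]
R3 <- R3 - (7)*R1:  [   0   65  -26   38 ]
R3 <- R3 - (65/17)*R2:  [      0       0     -26  386/17 ]
Row echelon form:
[ 1  -9    3  |      -5 ]
[ 0  17    0  |       4 ]
[ 0   0  -26  |  386/17 ]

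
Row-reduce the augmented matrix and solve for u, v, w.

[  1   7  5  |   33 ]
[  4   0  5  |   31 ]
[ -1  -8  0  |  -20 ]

(4, 2, 3)

Forward elimination on [A|b]:
R2 <- R2 - (4)*R1:  [    0   -28   -15  -101 ]
R3 <- R3 - (-1)*R1:  [  0  -1   5  13 ]
R3 <- R3 - (1/28)*R2:  [      0       0  155/28  465/28 ]
Row echelon form:
[ 1    7       5  |      33 ]
[ 0  -28     -15  |    -101 ]
[ 0    0  155/28  |  465/28 ]
Back-substitution:
w = (465/28) / (155/28) = 3
v = (-101 - (-15)*(3)) / -28 = 2
u = (33 - (7)*(2) - (5)*(3)) / 1 = 4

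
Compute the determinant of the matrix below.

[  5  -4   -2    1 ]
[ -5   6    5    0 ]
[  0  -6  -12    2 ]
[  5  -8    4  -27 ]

det(A) = 180

Forward elimination:
R2 <- R2 - (-1)*R1:  [ 0  2  3  1 ]
R4 <- R4 - (1)*R1:  [   0   -4    6  -28 ]
R3 <- R3 - (-3)*R2:  [  0   0  -3   5 ]
R4 <- R4 - (-2)*R2:  [   0    0   12  -26 ]
R4 <- R4 - (-4)*R3:  [  0   0   0  -6 ]
Upper-triangular form:
[ 5  -4  -2   1 ]
[ 0   2   3   1 ]
[ 0   0  -3   5 ]
[ 0   0   0  -6 ]
det(A) = (-1)^0 * (5) * (2) * (-3) * (-6) = 180  (0 row swaps -> sign +1)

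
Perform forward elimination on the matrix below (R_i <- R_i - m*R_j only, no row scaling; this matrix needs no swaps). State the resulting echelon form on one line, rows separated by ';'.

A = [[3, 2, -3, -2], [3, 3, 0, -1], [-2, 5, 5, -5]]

REF = [3 2 -3 -2; 0 1 3 1; 0 0 -16 -38/3]

Forward elimination:
R2 <- R2 - (1)*R1:  [ 0  1  3  1 ]
R3 <- R3 - (-2/3)*R1:  [     0   19/3      3  -19/3 ]
R3 <- R3 - (19/3)*R2:  [     0      0    -16  -38/3 ]
Row echelon form:
[ 3  2   -3     -2 ]
[ 0  1    3      1 ]
[ 0  0  -16  -38/3 ]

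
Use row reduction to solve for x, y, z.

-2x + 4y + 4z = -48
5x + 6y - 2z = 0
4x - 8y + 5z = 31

(4, -5, -5)

Forward elimination on [A|b]:
R2 <- R2 - (-5/2)*R1:  [    0    16     8  -120 ]
R3 <- R3 - (-2)*R1:  [   0    0   13  -65 ]
Row echelon form:
[ -2   4   4  |   -48 ]
[  0  16   8  |  -120 ]
[  0   0  13  |   -65 ]
Back-substitution:
z = (-65) / 13 = -5
y = (-120 - (8)*(-5)) / 16 = -5
x = (-48 - (4)*(-5) - (4)*(-5)) / -2 = 4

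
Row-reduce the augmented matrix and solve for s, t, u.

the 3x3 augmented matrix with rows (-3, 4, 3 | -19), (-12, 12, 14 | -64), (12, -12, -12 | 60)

(-1, -4, -2)

Forward elimination on [A|b]:
R2 <- R2 - (4)*R1:  [  0  -4   2  12 ]
R3 <- R3 - (-4)*R1:  [   0    4    0  -16 ]
R3 <- R3 - (-1)*R2:  [  0   0   2  -4 ]
Row echelon form:
[ -3   4  3  |  -19 ]
[  0  -4  2  |   12 ]
[  0   0  2  |   -4 ]
Back-substitution:
u = (-4) / 2 = -2
t = (12 - (2)*(-2)) / -4 = -4
s = (-19 - (4)*(-4) - (3)*(-2)) / -3 = -1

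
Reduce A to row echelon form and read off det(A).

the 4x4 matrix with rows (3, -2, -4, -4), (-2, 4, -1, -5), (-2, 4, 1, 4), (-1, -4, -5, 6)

det(A) = 778

Forward elimination:
R2 <- R2 - (-2/3)*R1:  [     0    8/3  -11/3  -23/3 ]
R3 <- R3 - (-2/3)*R1:  [    0   8/3  -5/3   4/3 ]
R4 <- R4 - (-1/3)*R1:  [     0  -14/3  -19/3   14/3 ]
R3 <- R3 - (1)*R2:  [ 0  0  2  9 ]
R4 <- R4 - (-7/4)*R2:  [     0      0  -51/4  -35/4 ]
R4 <- R4 - (-51/8)*R3:  [     0      0      0  389/8 ]
Upper-triangular form:
[ 3   -2     -4     -4 ]
[ 0  8/3  -11/3  -23/3 ]
[ 0    0      2      9 ]
[ 0    0      0  389/8 ]
det(A) = (-1)^0 * (3) * (8/3) * (2) * (389/8) = 778  (0 row swaps -> sign +1)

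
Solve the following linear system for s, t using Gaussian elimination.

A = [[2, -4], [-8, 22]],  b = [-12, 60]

Forward elimination on [A|b]:
R2 <- R2 - (-4)*R1:  [  0   6  12 ]
Row echelon form:
[ 2  -4  |  -12 ]
[ 0   6  |   12 ]
Back-substitution:
t = (12) / 6 = 2
s = (-12 - (-4)*(2)) / 2 = -2

(-2, 2)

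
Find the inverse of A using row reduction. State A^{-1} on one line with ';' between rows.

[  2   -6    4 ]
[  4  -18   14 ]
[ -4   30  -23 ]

Gauss-Jordan on [A | I]:
R1 <- (1/2)*R1:  [   1   -3    2  |  1/2    0    0 ]
R2 <- R2 - (4)*R1:  [  0  -6   6  |  -2   1   0 ]
R3 <- R3 - (-4)*R1:  [   0   18  -15  |    2    0    1 ]
R2 <- (1/-6)*R2:  [    0     1    -1  |   1/3  -1/6     0 ]
R1 <- R1 - (-3)*R2:  [    1     0    -1  |   3/2  -1/2     0 ]
R3 <- R3 - (18)*R2:  [  0   0   3  |  -4   3   1 ]
R3 <- (1/3)*R3:  [    0     0     1  |  -4/3     1   1/3 ]
R1 <- R1 - (-1)*R3:  [   1    0    0  |  1/6  1/2  1/3 ]
R2 <- R2 - (-1)*R3:  [   0    1    0  |   -1  5/6  1/3 ]
Right block of [I | A^{-1}] is the inverse:
[  1/6  1/2  1/3 ]
[   -1  5/6  1/3 ]
[ -4/3    1  1/3 ]

inverse = [1/6 1/2 1/3; -1 5/6 1/3; -4/3 1 1/3]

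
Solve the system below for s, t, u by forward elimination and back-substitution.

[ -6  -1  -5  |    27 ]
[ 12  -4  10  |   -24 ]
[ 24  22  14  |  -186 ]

(-2, -5, -2)

Forward elimination on [A|b]:
R2 <- R2 - (-2)*R1:  [  0  -6   0  30 ]
R3 <- R3 - (-4)*R1:  [   0   18   -6  -78 ]
R3 <- R3 - (-3)*R2:  [  0   0  -6  12 ]
Row echelon form:
[ -6  -1  -5  |  27 ]
[  0  -6   0  |  30 ]
[  0   0  -6  |  12 ]
Back-substitution:
u = (12) / -6 = -2
t = (30) / -6 = -5
s = (27 - (-1)*(-5) - (-5)*(-2)) / -6 = -2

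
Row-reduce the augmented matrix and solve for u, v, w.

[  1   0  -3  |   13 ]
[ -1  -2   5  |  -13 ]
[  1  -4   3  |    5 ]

(1, -4, -4)

Forward elimination on [A|b]:
R2 <- R2 - (-1)*R1:  [  0  -2   2   0 ]
R3 <- R3 - (1)*R1:  [  0  -4   6  -8 ]
R3 <- R3 - (2)*R2:  [  0   0   2  -8 ]
Row echelon form:
[ 1   0  -3  |  13 ]
[ 0  -2   2  |   0 ]
[ 0   0   2  |  -8 ]
Back-substitution:
w = (-8) / 2 = -4
v = (0 - (2)*(-4)) / -2 = -4
u = (13 - (-3)*(-4)) / 1 = 1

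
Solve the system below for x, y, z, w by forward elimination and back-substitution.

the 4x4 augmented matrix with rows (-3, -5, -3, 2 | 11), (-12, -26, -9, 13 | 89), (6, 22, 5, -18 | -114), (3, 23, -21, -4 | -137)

(3, -4, 2, 3)

Forward elimination on [A|b]:
R2 <- R2 - (4)*R1:  [  0  -6   3   5  45 ]
R3 <- R3 - (-2)*R1:  [   0   12   -1  -14  -92 ]
R4 <- R4 - (-1)*R1:  [    0    18   -24    -2  -126 ]
R3 <- R3 - (-2)*R2:  [  0   0   5  -4  -2 ]
R4 <- R4 - (-3)*R2:  [   0    0  -15   13    9 ]
R4 <- R4 - (-3)*R3:  [ 0  0  0  1  3 ]
Row echelon form:
[ -3  -5  -3   2  |  11 ]
[  0  -6   3   5  |  45 ]
[  0   0   5  -4  |  -2 ]
[  0   0   0   1  |   3 ]
Back-substitution:
w = (3) / 1 = 3
z = (-2 - (-4)*(3)) / 5 = 2
y = (45 - (3)*(2) - (5)*(3)) / -6 = -4
x = (11 - (-5)*(-4) - (-3)*(2) - (2)*(3)) / -3 = 3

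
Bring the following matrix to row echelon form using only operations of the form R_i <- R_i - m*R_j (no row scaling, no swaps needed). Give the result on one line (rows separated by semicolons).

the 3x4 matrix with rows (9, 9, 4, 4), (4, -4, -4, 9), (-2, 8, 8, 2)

Forward elimination:
R2 <- R2 - (4/9)*R1:  [     0     -8  -52/9   65/9 ]
R3 <- R3 - (-2/9)*R1:  [    0    10  80/9  26/9 ]
R3 <- R3 - (-5/4)*R2:  [      0       0     5/3  143/12 ]
Row echelon form:
[ 9   9      4       4 ]
[ 0  -8  -52/9    65/9 ]
[ 0   0    5/3  143/12 ]

REF = [9 9 4 4; 0 -8 -52/9 65/9; 0 0 5/3 143/12]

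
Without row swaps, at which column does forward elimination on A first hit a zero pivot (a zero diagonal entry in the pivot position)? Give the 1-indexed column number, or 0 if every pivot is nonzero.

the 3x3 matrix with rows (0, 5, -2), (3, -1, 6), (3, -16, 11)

first zero-pivot column = 1

Naive forward elimination:
Pivot entry (1,1) is zero but row 2 has 3 in column 1 -> naive elimination stops; a row interchange (e.g. R1 <-> R2) would be required here.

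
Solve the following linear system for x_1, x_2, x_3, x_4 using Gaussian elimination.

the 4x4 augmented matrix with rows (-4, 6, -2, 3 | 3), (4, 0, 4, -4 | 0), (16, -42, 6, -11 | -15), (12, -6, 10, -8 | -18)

(-4, 0, -1, -5)

Forward elimination on [A|b]:
R2 <- R2 - (-1)*R1:  [  0   6   2  -1   3 ]
R3 <- R3 - (-4)*R1:  [   0  -18   -2    1   -3 ]
R4 <- R4 - (-3)*R1:  [  0  12   4   1  -9 ]
R3 <- R3 - (-3)*R2:  [  0   0   4  -2   6 ]
R4 <- R4 - (2)*R2:  [   0    0    0    3  -15 ]
Row echelon form:
[ -4  6  -2   3  |    3 ]
[  0  6   2  -1  |    3 ]
[  0  0   4  -2  |    6 ]
[  0  0   0   3  |  -15 ]
Back-substitution:
x_4 = (-15) / 3 = -5
x_3 = (6 - (-2)*(-5)) / 4 = -1
x_2 = (3 - (2)*(-1) - (-1)*(-5)) / 6 = 0
x_1 = (3 - (6)*(0) - (-2)*(-1) - (3)*(-5)) / -4 = -4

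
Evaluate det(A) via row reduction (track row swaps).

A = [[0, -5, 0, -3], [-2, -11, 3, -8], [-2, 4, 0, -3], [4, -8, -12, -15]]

det(A) = -150

Forward elimination:
R1 <-> R2   (pivot in column 1 was zero)
[ -2  -11    3   -8 ]
[  0   -5    0   -3 ]
[ -2    4    0   -3 ]
[  4   -8  -12  -15 ]
R3 <- R3 - (1)*R1:  [  0  15  -3   5 ]
R4 <- R4 - (-2)*R1:  [   0  -30   -6  -31 ]
R3 <- R3 - (-3)*R2:  [  0   0  -3  -4 ]
R4 <- R4 - (6)*R2:  [   0    0   -6  -13 ]
R4 <- R4 - (2)*R3:  [  0   0   0  -5 ]
Upper-triangular form:
[ -2  -11   3  -8 ]
[  0   -5   0  -3 ]
[  0    0  -3  -4 ]
[  0    0   0  -5 ]
det(A) = (-1)^1 * (-2) * (-5) * (-3) * (-5) = -150  (1 row swap -> sign -1)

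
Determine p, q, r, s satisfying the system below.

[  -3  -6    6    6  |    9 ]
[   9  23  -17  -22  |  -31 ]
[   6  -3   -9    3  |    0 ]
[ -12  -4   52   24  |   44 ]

(1, -1, 1, 0)

Forward elimination on [A|b]:
R2 <- R2 - (-3)*R1:  [  0   5   1  -4  -4 ]
R3 <- R3 - (-2)*R1:  [   0  -15    3   15   18 ]
R4 <- R4 - (4)*R1:  [  0  20  28   0   8 ]
R3 <- R3 - (-3)*R2:  [ 0  0  6  3  6 ]
R4 <- R4 - (4)*R2:  [  0   0  24  16  24 ]
R4 <- R4 - (4)*R3:  [ 0  0  0  4  0 ]
Row echelon form:
[ -3  -6  6   6  |   9 ]
[  0   5  1  -4  |  -4 ]
[  0   0  6   3  |   6 ]
[  0   0  0   4  |   0 ]
Back-substitution:
s = (0) / 4 = 0
r = (6 - (3)*(0)) / 6 = 1
q = (-4 - (1)*(1) - (-4)*(0)) / 5 = -1
p = (9 - (-6)*(-1) - (6)*(1) - (6)*(0)) / -3 = 1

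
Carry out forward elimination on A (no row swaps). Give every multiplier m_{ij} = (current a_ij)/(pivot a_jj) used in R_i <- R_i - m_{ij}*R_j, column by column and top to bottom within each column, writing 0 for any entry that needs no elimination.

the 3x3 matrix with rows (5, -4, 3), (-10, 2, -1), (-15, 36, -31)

Forward elimination:
R2 <- R2 - (-2)*R1:  [  0  -6   5 ]
R3 <- R3 - (-3)*R1:  [   0   24  -22 ]
R3 <- R3 - (-4)*R2:  [  0   0  -2 ]
Multipliers (in order of application): m_{21} = -2, m_{31} = -3, m_{32} = -4

multipliers: -2, -3, -4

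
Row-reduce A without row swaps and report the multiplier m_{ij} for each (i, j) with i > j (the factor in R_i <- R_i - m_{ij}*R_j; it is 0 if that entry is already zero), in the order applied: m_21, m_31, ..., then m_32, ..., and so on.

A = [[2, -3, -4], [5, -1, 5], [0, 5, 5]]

Forward elimination:
R2 <- R2 - (5/2)*R1:  [    0  13/2    15 ]
R3: entry in column 1 is already 0 -> m_{31} = 0 (no row operation needed)
R3 <- R3 - (10/13)*R2:  [      0       0  -85/13 ]
Multipliers (in order of application): m_{21} = 5/2, m_{31} = 0, m_{32} = 10/13

multipliers: 5/2, 0, 10/13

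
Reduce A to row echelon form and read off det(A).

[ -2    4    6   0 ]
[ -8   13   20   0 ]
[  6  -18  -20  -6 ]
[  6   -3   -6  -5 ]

det(A) = -180

Forward elimination:
R2 <- R2 - (4)*R1:  [  0  -3  -4   0 ]
R3 <- R3 - (-3)*R1:  [  0  -6  -2  -6 ]
R4 <- R4 - (-3)*R1:  [  0   9  12  -5 ]
R3 <- R3 - (2)*R2:  [  0   0   6  -6 ]
R4 <- R4 - (-3)*R2:  [  0   0   0  -5 ]
Upper-triangular form:
[ -2   4   6   0 ]
[  0  -3  -4   0 ]
[  0   0   6  -6 ]
[  0   0   0  -5 ]
det(A) = (-1)^0 * (-2) * (-3) * (6) * (-5) = -180  (0 row swaps -> sign +1)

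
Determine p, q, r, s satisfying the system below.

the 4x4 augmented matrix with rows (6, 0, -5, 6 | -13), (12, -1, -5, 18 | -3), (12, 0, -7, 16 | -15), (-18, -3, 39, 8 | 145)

(3, -4, 5, -1)

Forward elimination on [A|b]:
R2 <- R2 - (2)*R1:  [  0  -1   5   6  23 ]
R3 <- R3 - (2)*R1:  [  0   0   3   4  11 ]
R4 <- R4 - (-3)*R1:  [   0   -3   24   26  106 ]
R4 <- R4 - (3)*R2:  [  0   0   9   8  37 ]
R4 <- R4 - (3)*R3:  [  0   0   0  -4   4 ]
Row echelon form:
[ 6   0  -5   6  |  -13 ]
[ 0  -1   5   6  |   23 ]
[ 0   0   3   4  |   11 ]
[ 0   0   0  -4  |    4 ]
Back-substitution:
s = (4) / -4 = -1
r = (11 - (4)*(-1)) / 3 = 5
q = (23 - (5)*(5) - (6)*(-1)) / -1 = -4
p = (-13 - (-5)*(5) - (6)*(-1)) / 6 = 3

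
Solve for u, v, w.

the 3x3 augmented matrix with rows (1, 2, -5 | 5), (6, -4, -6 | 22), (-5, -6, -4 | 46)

Forward elimination on [A|b]:
R2 <- R2 - (6)*R1:  [   0  -16   24   -8 ]
R3 <- R3 - (-5)*R1:  [   0    4  -29   71 ]
R3 <- R3 - (-1/4)*R2:  [   0    0  -23   69 ]
Row echelon form:
[ 1    2   -5  |   5 ]
[ 0  -16   24  |  -8 ]
[ 0    0  -23  |  69 ]
Back-substitution:
w = (69) / -23 = -3
v = (-8 - (24)*(-3)) / -16 = -4
u = (5 - (2)*(-4) - (-5)*(-3)) / 1 = -2

(-2, -4, -3)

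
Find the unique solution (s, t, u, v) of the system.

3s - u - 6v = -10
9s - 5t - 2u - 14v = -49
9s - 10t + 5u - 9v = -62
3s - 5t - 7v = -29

Forward elimination on [A|b]:
R2 <- R2 - (3)*R1:  [   0   -5    1    4  -19 ]
R3 <- R3 - (3)*R1:  [   0  -10    8    9  -32 ]
R4 <- R4 - (1)*R1:  [   0   -5    1   -1  -19 ]
R3 <- R3 - (2)*R2:  [ 0  0  6  1  6 ]
R4 <- R4 - (1)*R2:  [  0   0   0  -5   0 ]
Row echelon form:
[ 3   0  -1  -6  |  -10 ]
[ 0  -5   1   4  |  -19 ]
[ 0   0   6   1  |    6 ]
[ 0   0   0  -5  |    0 ]
Back-substitution:
v = (0) / -5 = 0
u = (6 - (1)*(0)) / 6 = 1
t = (-19 - (1)*(1) - (4)*(0)) / -5 = 4
s = (-10 - (-1)*(1) - (-6)*(0)) / 3 = -3

(-3, 4, 1, 0)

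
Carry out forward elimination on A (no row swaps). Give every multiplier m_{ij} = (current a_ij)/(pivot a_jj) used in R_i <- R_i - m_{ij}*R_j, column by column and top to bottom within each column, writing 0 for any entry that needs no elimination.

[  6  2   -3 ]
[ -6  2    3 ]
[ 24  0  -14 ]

multipliers: -1, 4, -2

Forward elimination:
R2 <- R2 - (-1)*R1:  [ 0  4  0 ]
R3 <- R3 - (4)*R1:  [  0  -8  -2 ]
R3 <- R3 - (-2)*R2:  [  0   0  -2 ]
Multipliers (in order of application): m_{21} = -1, m_{31} = 4, m_{32} = -2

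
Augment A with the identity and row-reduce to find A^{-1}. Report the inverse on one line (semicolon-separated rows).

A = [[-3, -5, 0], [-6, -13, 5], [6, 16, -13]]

inverse = [-89/27 65/27 25/27; 16/9 -13/9 -5/9; 2/3 -2/3 -1/3]

Gauss-Jordan on [A | I]:
R1 <- (1/-3)*R1:  [    1   5/3     0  |  -1/3     0     0 ]
R2 <- R2 - (-6)*R1:  [  0  -3   5  |  -2   1   0 ]
R3 <- R3 - (6)*R1:  [   0    6  -13  |    2    0    1 ]
R2 <- (1/-3)*R2:  [    0     1  -5/3  |   2/3  -1/3     0 ]
R1 <- R1 - (5/3)*R2:  [     1      0   25/9  |  -13/9    5/9      0 ]
R3 <- R3 - (6)*R2:  [  0   0  -3  |  -2   2   1 ]
R3 <- (1/-3)*R3:  [    0     0     1  |   2/3  -2/3  -1/3 ]
R1 <- R1 - (25/9)*R3:  [      1       0       0  |  -89/27   65/27   25/27 ]
R2 <- R2 - (-5/3)*R3:  [     0      1      0  |   16/9  -13/9   -5/9 ]
Right block of [I | A^{-1}] is the inverse:
[ -89/27  65/27  25/27 ]
[   16/9  -13/9   -5/9 ]
[    2/3   -2/3   -1/3 ]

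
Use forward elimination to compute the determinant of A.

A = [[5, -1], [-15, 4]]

Forward elimination:
R2 <- R2 - (-3)*R1:  [ 0  1 ]
Upper-triangular form:
[ 5  -1 ]
[ 0   1 ]
det(A) = (-1)^0 * (5) * (1) = 5  (0 row swaps -> sign +1)

det(A) = 5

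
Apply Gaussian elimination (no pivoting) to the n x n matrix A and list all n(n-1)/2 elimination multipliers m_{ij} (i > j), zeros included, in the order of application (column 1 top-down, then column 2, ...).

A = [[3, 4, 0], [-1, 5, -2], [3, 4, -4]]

multipliers: -1/3, 1, 0

Forward elimination:
R2 <- R2 - (-1/3)*R1:  [    0  19/3    -2 ]
R3 <- R3 - (1)*R1:  [  0   0  -4 ]
R3: entry in column 2 is already 0 -> m_{32} = 0 (no row operation needed)
Multipliers (in order of application): m_{21} = -1/3, m_{31} = 1, m_{32} = 0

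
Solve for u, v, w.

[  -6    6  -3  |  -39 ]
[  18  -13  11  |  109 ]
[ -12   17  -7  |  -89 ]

(4, -2, 1)

Forward elimination on [A|b]:
R2 <- R2 - (-3)*R1:  [  0   5   2  -8 ]
R3 <- R3 - (2)*R1:  [   0    5   -1  -11 ]
R3 <- R3 - (1)*R2:  [  0   0  -3  -3 ]
Row echelon form:
[ -6  6  -3  |  -39 ]
[  0  5   2  |   -8 ]
[  0  0  -3  |   -3 ]
Back-substitution:
w = (-3) / -3 = 1
v = (-8 - (2)*(1)) / 5 = -2
u = (-39 - (6)*(-2) - (-3)*(1)) / -6 = 4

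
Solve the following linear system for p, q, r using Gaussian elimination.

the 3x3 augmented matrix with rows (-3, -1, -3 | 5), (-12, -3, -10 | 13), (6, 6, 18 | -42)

Forward elimination on [A|b]:
R2 <- R2 - (4)*R1:  [  0   1   2  -7 ]
R3 <- R3 - (-2)*R1:  [   0    4   12  -32 ]
R3 <- R3 - (4)*R2:  [  0   0   4  -4 ]
Row echelon form:
[ -3  -1  -3  |   5 ]
[  0   1   2  |  -7 ]
[  0   0   4  |  -4 ]
Back-substitution:
r = (-4) / 4 = -1
q = (-7 - (2)*(-1)) / 1 = -5
p = (5 - (-1)*(-5) - (-3)*(-1)) / -3 = 1

(1, -5, -1)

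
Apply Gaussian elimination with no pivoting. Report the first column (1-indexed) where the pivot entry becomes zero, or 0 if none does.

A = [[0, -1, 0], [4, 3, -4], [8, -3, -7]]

first zero-pivot column = 1

Naive forward elimination:
Pivot entry (1,1) is zero but row 2 has 4 in column 1 -> naive elimination stops; a row interchange (e.g. R1 <-> R2) would be required here.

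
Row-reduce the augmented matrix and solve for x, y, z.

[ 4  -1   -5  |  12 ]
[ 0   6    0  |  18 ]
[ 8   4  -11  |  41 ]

Forward elimination on [A|b]:
R3 <- R3 - (2)*R1:  [  0   6  -1  17 ]
R3 <- R3 - (1)*R2:  [  0   0  -1  -1 ]
Row echelon form:
[ 4  -1  -5  |  12 ]
[ 0   6   0  |  18 ]
[ 0   0  -1  |  -1 ]
Back-substitution:
z = (-1) / -1 = 1
y = (18) / 6 = 3
x = (12 - (-1)*(3) - (-5)*(1)) / 4 = 5

(5, 3, 1)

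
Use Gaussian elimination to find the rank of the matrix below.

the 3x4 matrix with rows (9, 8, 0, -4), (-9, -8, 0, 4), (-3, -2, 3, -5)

Row reduction:
R2 <- R2 - (-1)*R1:  [ 0  0  0  0 ]
R3 <- R3 - (-1/3)*R1:  [     0    2/3      3  -19/3 ]
R2 <-> R3   (pivot in column 2 was zero)
[ 9    8  0     -4 ]
[ 0  2/3  3  -19/3 ]
[ 0    0  0      0 ]
Row echelon form:
[ 9    8  0     -4 ]
[ 0  2/3  3  -19/3 ]
[ 0    0  0      0 ]
Nonzero rows / pivot columns: 2

rank(A) = 2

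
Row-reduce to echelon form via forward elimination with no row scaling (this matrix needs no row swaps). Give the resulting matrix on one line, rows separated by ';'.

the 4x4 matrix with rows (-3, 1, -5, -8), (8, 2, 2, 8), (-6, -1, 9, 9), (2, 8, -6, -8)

REF = [-3 1 -5 -8; 0 14/3 -34/3 -40/3; 0 0 82/7 115/7; 0 0 0 -5]

Forward elimination:
R2 <- R2 - (-8/3)*R1:  [     0   14/3  -34/3  -40/3 ]
R3 <- R3 - (2)*R1:  [  0  -3  19  25 ]
R4 <- R4 - (-2/3)*R1:  [     0   26/3  -28/3  -40/3 ]
R3 <- R3 - (-9/14)*R2:  [     0      0   82/7  115/7 ]
R4 <- R4 - (13/7)*R2:  [    0     0  82/7  80/7 ]
R4 <- R4 - (1)*R3:  [  0   0   0  -5 ]
Row echelon form:
[ -3     1     -5     -8 ]
[  0  14/3  -34/3  -40/3 ]
[  0     0   82/7  115/7 ]
[  0     0      0     -5 ]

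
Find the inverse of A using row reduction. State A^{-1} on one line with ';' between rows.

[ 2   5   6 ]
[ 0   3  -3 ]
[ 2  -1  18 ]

inverse = [17/12 -8/3 -11/12; -1/6 2/3 1/6; -1/6 1/3 1/6]

Gauss-Jordan on [A | I]:
R1 <- (1/2)*R1:  [   1  5/2    3  |  1/2    0    0 ]
R3 <- R3 - (2)*R1:  [  0  -6  12  |  -1   0   1 ]
R2 <- (1/3)*R2:  [   0    1   -1  |    0  1/3    0 ]
R1 <- R1 - (5/2)*R2:  [    1     0  11/2  |   1/2  -5/6     0 ]
R3 <- R3 - (-6)*R2:  [  0   0   6  |  -1   2   1 ]
R3 <- (1/6)*R3:  [    0     0     1  |  -1/6   1/3   1/6 ]
R1 <- R1 - (11/2)*R3:  [      1       0       0  |   17/12    -8/3  -11/12 ]
R2 <- R2 - (-1)*R3:  [    0     1     0  |  -1/6   2/3   1/6 ]
Right block of [I | A^{-1}] is the inverse:
[ 17/12  -8/3  -11/12 ]
[  -1/6   2/3     1/6 ]
[  -1/6   1/3     1/6 ]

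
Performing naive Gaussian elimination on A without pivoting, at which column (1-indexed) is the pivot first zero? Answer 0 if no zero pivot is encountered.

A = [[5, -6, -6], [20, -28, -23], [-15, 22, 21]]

first zero-pivot column = 0

Naive forward elimination:
R2 <- R2 - (4)*R1:  [  0  -4   1 ]
R3 <- R3 - (-3)*R1:  [ 0  4  3 ]
R3 <- R3 - (-1)*R2:  [ 0  0  4 ]
All pivots nonzero; naive elimination completes without hitting a zero pivot.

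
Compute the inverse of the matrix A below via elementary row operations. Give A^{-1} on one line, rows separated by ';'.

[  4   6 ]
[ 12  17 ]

inverse = [-17/4 3/2; 3 -1]

Gauss-Jordan on [A | I]:
R1 <- (1/4)*R1:  [   1  3/2  |  1/4    0 ]
R2 <- R2 - (12)*R1:  [  0  -1  |  -3   1 ]
R2 <- (1/-1)*R2:  [  0   1  |   3  -1 ]
R1 <- R1 - (3/2)*R2:  [     1      0  |  -17/4    3/2 ]
Right block of [I | A^{-1}] is the inverse:
[ -17/4  3/2 ]
[     3   -1 ]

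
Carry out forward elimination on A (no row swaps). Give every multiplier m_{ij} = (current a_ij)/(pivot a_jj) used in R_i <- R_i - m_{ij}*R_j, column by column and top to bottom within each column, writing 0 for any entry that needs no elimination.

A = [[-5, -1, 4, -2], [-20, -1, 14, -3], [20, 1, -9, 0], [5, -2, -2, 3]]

Forward elimination:
R2 <- R2 - (4)*R1:  [  0   3  -2   5 ]
R3 <- R3 - (-4)*R1:  [  0  -3   7  -8 ]
R4 <- R4 - (-1)*R1:  [  0  -3   2   1 ]
R3 <- R3 - (-1)*R2:  [  0   0   5  -3 ]
R4 <- R4 - (-1)*R2:  [ 0  0  0  6 ]
R4: entry in column 3 is already 0 -> m_{43} = 0 (no row operation needed)
Multipliers (in order of application): m_{21} = 4, m_{31} = -4, m_{41} = -1, m_{32} = -1, m_{42} = -1, m_{43} = 0

multipliers: 4, -4, -1, -1, -1, 0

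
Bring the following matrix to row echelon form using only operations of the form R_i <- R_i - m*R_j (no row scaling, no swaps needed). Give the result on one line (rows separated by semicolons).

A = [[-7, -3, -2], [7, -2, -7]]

Forward elimination:
R2 <- R2 - (-1)*R1:  [  0  -5  -9 ]
Row echelon form:
[ -7  -3  -2 ]
[  0  -5  -9 ]

REF = [-7 -3 -2; 0 -5 -9]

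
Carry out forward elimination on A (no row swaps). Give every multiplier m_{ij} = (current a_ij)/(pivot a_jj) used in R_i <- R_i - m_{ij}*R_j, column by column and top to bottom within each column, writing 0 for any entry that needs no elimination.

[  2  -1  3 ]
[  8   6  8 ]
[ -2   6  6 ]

Forward elimination:
R2 <- R2 - (4)*R1:  [  0  10  -4 ]
R3 <- R3 - (-1)*R1:  [ 0  5  9 ]
R3 <- R3 - (1/2)*R2:  [  0   0  11 ]
Multipliers (in order of application): m_{21} = 4, m_{31} = -1, m_{32} = 1/2

multipliers: 4, -1, 1/2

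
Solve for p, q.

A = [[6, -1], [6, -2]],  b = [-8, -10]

(-1, 2)

Forward elimination on [A|b]:
R2 <- R2 - (1)*R1:  [  0  -1  -2 ]
Row echelon form:
[ 6  -1  |  -8 ]
[ 0  -1  |  -2 ]
Back-substitution:
q = (-2) / -1 = 2
p = (-8 - (-1)*(2)) / 6 = -1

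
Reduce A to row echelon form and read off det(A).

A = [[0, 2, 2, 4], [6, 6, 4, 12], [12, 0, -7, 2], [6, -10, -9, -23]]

Forward elimination:
R1 <-> R2   (pivot in column 1 was zero)
[  6    6   4   12 ]
[  0    2   2    4 ]
[ 12    0  -7    2 ]
[  6  -10  -9  -23 ]
R3 <- R3 - (2)*R1:  [   0  -12  -15  -22 ]
R4 <- R4 - (1)*R1:  [   0  -16  -13  -35 ]
R3 <- R3 - (-6)*R2:  [  0   0  -3   2 ]
R4 <- R4 - (-8)*R2:  [  0   0   3  -3 ]
R4 <- R4 - (-1)*R3:  [  0   0   0  -1 ]
Upper-triangular form:
[ 6  6   4  12 ]
[ 0  2   2   4 ]
[ 0  0  -3   2 ]
[ 0  0   0  -1 ]
det(A) = (-1)^1 * (6) * (2) * (-3) * (-1) = -36  (1 row swap -> sign -1)

det(A) = -36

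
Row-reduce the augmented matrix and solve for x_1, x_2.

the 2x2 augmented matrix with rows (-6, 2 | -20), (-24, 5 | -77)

Forward elimination on [A|b]:
R2 <- R2 - (4)*R1:  [  0  -3   3 ]
Row echelon form:
[ -6   2  |  -20 ]
[  0  -3  |    3 ]
Back-substitution:
x_2 = (3) / -3 = -1
x_1 = (-20 - (2)*(-1)) / -6 = 3

(3, -1)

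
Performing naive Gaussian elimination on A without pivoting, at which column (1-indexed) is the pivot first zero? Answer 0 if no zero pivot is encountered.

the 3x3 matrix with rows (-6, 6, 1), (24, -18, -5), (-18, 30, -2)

Naive forward elimination:
R2 <- R2 - (-4)*R1:  [  0   6  -1 ]
R3 <- R3 - (3)*R1:  [  0  12  -5 ]
R3 <- R3 - (2)*R2:  [  0   0  -3 ]
All pivots nonzero; naive elimination completes without hitting a zero pivot.

first zero-pivot column = 0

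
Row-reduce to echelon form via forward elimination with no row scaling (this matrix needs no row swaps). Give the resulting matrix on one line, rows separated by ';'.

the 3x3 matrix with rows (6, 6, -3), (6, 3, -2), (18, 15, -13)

REF = [6 6 -3; 0 -3 1; 0 0 -5]

Forward elimination:
R2 <- R2 - (1)*R1:  [  0  -3   1 ]
R3 <- R3 - (3)*R1:  [  0  -3  -4 ]
R3 <- R3 - (1)*R2:  [  0   0  -5 ]
Row echelon form:
[ 6   6  -3 ]
[ 0  -3   1 ]
[ 0   0  -5 ]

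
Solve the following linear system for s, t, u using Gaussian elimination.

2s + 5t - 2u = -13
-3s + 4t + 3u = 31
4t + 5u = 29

Forward elimination on [A|b]:
R2 <- R2 - (-3/2)*R1:  [    0  23/2     0  23/2 ]
R3 <- R3 - (8/23)*R2:  [  0   0   5  25 ]
Row echelon form:
[ 2     5  -2  |   -13 ]
[ 0  23/2   0  |  23/2 ]
[ 0     0   5  |    25 ]
Back-substitution:
u = (25) / 5 = 5
t = (23/2) / (23/2) = 1
s = (-13 - (5)*(1) - (-2)*(5)) / 2 = -4

(-4, 1, 5)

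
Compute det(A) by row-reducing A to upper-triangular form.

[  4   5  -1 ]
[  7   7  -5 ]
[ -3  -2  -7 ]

det(A) = 77

Forward elimination:
R2 <- R2 - (7/4)*R1:  [     0   -7/4  -13/4 ]
R3 <- R3 - (-3/4)*R1:  [     0    7/4  -31/4 ]
R3 <- R3 - (-1)*R2:  [   0    0  -11 ]
Upper-triangular form:
[ 4     5     -1 ]
[ 0  -7/4  -13/4 ]
[ 0     0    -11 ]
det(A) = (-1)^0 * (4) * (-7/4) * (-11) = 77  (0 row swaps -> sign +1)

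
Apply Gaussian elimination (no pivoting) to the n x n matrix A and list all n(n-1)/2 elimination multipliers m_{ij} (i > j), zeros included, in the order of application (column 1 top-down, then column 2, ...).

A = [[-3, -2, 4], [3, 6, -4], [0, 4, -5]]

Forward elimination:
R2 <- R2 - (-1)*R1:  [ 0  4  0 ]
R3: entry in column 1 is already 0 -> m_{31} = 0 (no row operation needed)
R3 <- R3 - (1)*R2:  [  0   0  -5 ]
Multipliers (in order of application): m_{21} = -1, m_{31} = 0, m_{32} = 1

multipliers: -1, 0, 1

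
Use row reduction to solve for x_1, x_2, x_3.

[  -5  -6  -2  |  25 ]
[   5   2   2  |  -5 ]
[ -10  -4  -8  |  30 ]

Forward elimination on [A|b]:
R2 <- R2 - (-1)*R1:  [  0  -4   0  20 ]
R3 <- R3 - (2)*R1:  [   0    8   -4  -20 ]
R3 <- R3 - (-2)*R2:  [  0   0  -4  20 ]
Row echelon form:
[ -5  -6  -2  |  25 ]
[  0  -4   0  |  20 ]
[  0   0  -4  |  20 ]
Back-substitution:
x_3 = (20) / -4 = -5
x_2 = (20) / -4 = -5
x_1 = (25 - (-6)*(-5) - (-2)*(-5)) / -5 = 3

(3, -5, -5)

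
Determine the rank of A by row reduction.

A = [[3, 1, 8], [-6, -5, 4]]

rank(A) = 2

Row reduction:
R2 <- R2 - (-2)*R1:  [  0  -3  20 ]
Row echelon form:
[ 3   1   8 ]
[ 0  -3  20 ]
Nonzero rows / pivot columns: 2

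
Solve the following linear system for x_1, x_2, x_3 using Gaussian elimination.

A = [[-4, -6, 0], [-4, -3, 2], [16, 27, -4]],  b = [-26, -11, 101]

(2, 3, 3)

Forward elimination on [A|b]:
R2 <- R2 - (1)*R1:  [  0   3   2  15 ]
R3 <- R3 - (-4)*R1:  [  0   3  -4  -3 ]
R3 <- R3 - (1)*R2:  [   0    0   -6  -18 ]
Row echelon form:
[ -4  -6   0  |  -26 ]
[  0   3   2  |   15 ]
[  0   0  -6  |  -18 ]
Back-substitution:
x_3 = (-18) / -6 = 3
x_2 = (15 - (2)*(3)) / 3 = 3
x_1 = (-26 - (-6)*(3)) / -4 = 2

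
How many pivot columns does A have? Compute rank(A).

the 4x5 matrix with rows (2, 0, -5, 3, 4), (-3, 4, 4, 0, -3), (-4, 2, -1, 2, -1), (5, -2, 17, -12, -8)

Row reduction:
R2 <- R2 - (-3/2)*R1:  [    0     4  -7/2   9/2     3 ]
R3 <- R3 - (-2)*R1:  [   0    2  -11    8    7 ]
R4 <- R4 - (5/2)*R1:  [     0     -2   59/2  -39/2    -18 ]
R3 <- R3 - (1/2)*R2:  [     0      0  -37/4   23/4   11/2 ]
R4 <- R4 - (-1/2)*R2:  [     0      0  111/4  -69/4  -33/2 ]
R4 <- R4 - (-3)*R3:  [ 0  0  0  0  0 ]
Row echelon form:
[ 2  0     -5     3     4 ]
[ 0  4   -7/2   9/2     3 ]
[ 0  0  -37/4  23/4  11/2 ]
[ 0  0      0     0     0 ]
Nonzero rows / pivot columns: 3

rank(A) = 3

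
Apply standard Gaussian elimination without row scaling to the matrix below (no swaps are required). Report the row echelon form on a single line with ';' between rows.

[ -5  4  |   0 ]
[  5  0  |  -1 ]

Forward elimination:
R2 <- R2 - (-1)*R1:  [  0   4  -1 ]
Row echelon form:
[ -5  4  |   0 ]
[  0  4  |  -1 ]

REF = [-5 4 0; 0 4 -1]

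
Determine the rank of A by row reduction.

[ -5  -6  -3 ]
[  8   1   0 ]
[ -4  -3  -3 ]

rank(A) = 3

Row reduction:
R2 <- R2 - (-8/5)*R1:  [     0  -43/5  -24/5 ]
R3 <- R3 - (4/5)*R1:  [    0   9/5  -3/5 ]
R3 <- R3 - (-9/43)*R2:  [      0       0  -69/43 ]
Row echelon form:
[ -5     -6      -3 ]
[  0  -43/5   -24/5 ]
[  0      0  -69/43 ]
Nonzero rows / pivot columns: 3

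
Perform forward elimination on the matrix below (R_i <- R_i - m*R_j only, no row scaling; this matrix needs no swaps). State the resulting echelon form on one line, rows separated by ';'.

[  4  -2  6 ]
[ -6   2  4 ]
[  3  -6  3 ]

REF = [4 -2 6; 0 -1 13; 0 0 -60]

Forward elimination:
R2 <- R2 - (-3/2)*R1:  [  0  -1  13 ]
R3 <- R3 - (3/4)*R1:  [    0  -9/2  -3/2 ]
R3 <- R3 - (9/2)*R2:  [   0    0  -60 ]
Row echelon form:
[ 4  -2    6 ]
[ 0  -1   13 ]
[ 0   0  -60 ]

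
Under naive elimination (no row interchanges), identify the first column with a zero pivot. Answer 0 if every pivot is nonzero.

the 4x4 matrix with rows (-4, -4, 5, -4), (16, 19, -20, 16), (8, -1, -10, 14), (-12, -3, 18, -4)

Naive forward elimination:
R2 <- R2 - (-4)*R1:  [ 0  3  0  0 ]
R3 <- R3 - (-2)*R1:  [  0  -9   0   6 ]
R4 <- R4 - (3)*R1:  [ 0  9  3  8 ]
R3 <- R3 - (-3)*R2:  [ 0  0  0  6 ]
R4 <- R4 - (3)*R2:  [ 0  0  3  8 ]
Matrix at this point:
[ -4  -4  5  -4 ]
[  0   3  0   0 ]
[  0   0  0   6 ]
[  0   0  3   8 ]
Pivot entry (3,3) is zero but row 4 has 3 in column 3 -> naive elimination stops; a row interchange (e.g. R3 <-> R4) would be required here.

first zero-pivot column = 3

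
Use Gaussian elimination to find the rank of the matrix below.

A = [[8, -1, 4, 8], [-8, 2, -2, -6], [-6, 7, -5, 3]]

rank(A) = 3

Row reduction:
R2 <- R2 - (-1)*R1:  [ 0  1  2  2 ]
R3 <- R3 - (-3/4)*R1:  [    0  25/4    -2     9 ]
R3 <- R3 - (25/4)*R2:  [     0      0  -29/2   -7/2 ]
Row echelon form:
[ 8  -1      4     8 ]
[ 0   1      2     2 ]
[ 0   0  -29/2  -7/2 ]
Nonzero rows / pivot columns: 3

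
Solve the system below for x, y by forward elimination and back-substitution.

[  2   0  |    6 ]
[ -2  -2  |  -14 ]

Forward elimination on [A|b]:
R2 <- R2 - (-1)*R1:  [  0  -2  -8 ]
Row echelon form:
[ 2   0  |   6 ]
[ 0  -2  |  -8 ]
Back-substitution:
y = (-8) / -2 = 4
x = (6) / 2 = 3

(3, 4)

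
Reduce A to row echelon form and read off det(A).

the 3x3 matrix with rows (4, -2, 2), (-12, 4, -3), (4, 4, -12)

Forward elimination:
R2 <- R2 - (-3)*R1:  [  0  -2   3 ]
R3 <- R3 - (1)*R1:  [   0    6  -14 ]
R3 <- R3 - (-3)*R2:  [  0   0  -5 ]
Upper-triangular form:
[ 4  -2   2 ]
[ 0  -2   3 ]
[ 0   0  -5 ]
det(A) = (-1)^0 * (4) * (-2) * (-5) = 40  (0 row swaps -> sign +1)

det(A) = 40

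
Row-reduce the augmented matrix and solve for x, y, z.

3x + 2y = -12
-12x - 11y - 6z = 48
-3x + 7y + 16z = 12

(-4, 0, 0)

Forward elimination on [A|b]:
R2 <- R2 - (-4)*R1:  [  0  -3  -6   0 ]
R3 <- R3 - (-1)*R1:  [  0   9  16   0 ]
R3 <- R3 - (-3)*R2:  [  0   0  -2   0 ]
Row echelon form:
[ 3   2   0  |  -12 ]
[ 0  -3  -6  |    0 ]
[ 0   0  -2  |    0 ]
Back-substitution:
z = (0) / -2 = 0
y = (0 - (-6)*(0)) / -3 = 0
x = (-12 - (2)*(0)) / 3 = -4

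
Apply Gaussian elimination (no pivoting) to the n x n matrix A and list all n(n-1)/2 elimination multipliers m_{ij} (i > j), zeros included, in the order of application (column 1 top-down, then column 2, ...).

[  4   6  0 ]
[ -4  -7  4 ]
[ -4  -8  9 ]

multipliers: -1, -1, 2

Forward elimination:
R2 <- R2 - (-1)*R1:  [  0  -1   4 ]
R3 <- R3 - (-1)*R1:  [  0  -2   9 ]
R3 <- R3 - (2)*R2:  [ 0  0  1 ]
Multipliers (in order of application): m_{21} = -1, m_{31} = -1, m_{32} = 2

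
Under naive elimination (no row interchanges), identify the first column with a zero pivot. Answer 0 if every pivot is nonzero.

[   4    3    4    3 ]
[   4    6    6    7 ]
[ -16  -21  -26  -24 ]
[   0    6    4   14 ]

Naive forward elimination:
R2 <- R2 - (1)*R1:  [ 0  3  2  4 ]
R3 <- R3 - (-4)*R1:  [   0   -9  -10  -12 ]
R3 <- R3 - (-3)*R2:  [  0   0  -4   0 ]
R4 <- R4 - (2)*R2:  [ 0  0  0  6 ]
All pivots nonzero; naive elimination completes without hitting a zero pivot.

first zero-pivot column = 0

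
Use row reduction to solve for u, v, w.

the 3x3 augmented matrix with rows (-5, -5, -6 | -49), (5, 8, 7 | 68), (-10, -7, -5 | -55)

(0, 5, 4)

Forward elimination on [A|b]:
R2 <- R2 - (-1)*R1:  [  0   3   1  19 ]
R3 <- R3 - (2)*R1:  [  0   3   7  43 ]
R3 <- R3 - (1)*R2:  [  0   0   6  24 ]
Row echelon form:
[ -5  -5  -6  |  -49 ]
[  0   3   1  |   19 ]
[  0   0   6  |   24 ]
Back-substitution:
w = (24) / 6 = 4
v = (19 - (1)*(4)) / 3 = 5
u = (-49 - (-5)*(5) - (-6)*(4)) / -5 = 0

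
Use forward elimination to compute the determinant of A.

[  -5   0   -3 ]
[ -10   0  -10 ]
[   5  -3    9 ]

Forward elimination:
R2 <- R2 - (2)*R1:  [  0   0  -4 ]
R3 <- R3 - (-1)*R1:  [  0  -3   6 ]
R2 <-> R3   (pivot in column 2 was zero)
[ -5   0  -3 ]
[  0  -3   6 ]
[  0   0  -4 ]
Upper-triangular form:
[ -5   0  -3 ]
[  0  -3   6 ]
[  0   0  -4 ]
det(A) = (-1)^1 * (-5) * (-3) * (-4) = 60  (1 row swap -> sign -1)

det(A) = 60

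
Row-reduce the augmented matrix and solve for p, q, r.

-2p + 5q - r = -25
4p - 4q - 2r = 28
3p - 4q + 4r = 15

(1, -5, -2)

Forward elimination on [A|b]:
R2 <- R2 - (-2)*R1:  [   0    6   -4  -22 ]
R3 <- R3 - (-3/2)*R1:  [     0    7/2    5/2  -45/2 ]
R3 <- R3 - (7/12)*R2:  [     0      0   29/6  -29/3 ]
Row echelon form:
[ -2  5    -1  |    -25 ]
[  0  6    -4  |    -22 ]
[  0  0  29/6  |  -29/3 ]
Back-substitution:
r = (-29/3) / (29/6) = -2
q = (-22 - (-4)*(-2)) / 6 = -5
p = (-25 - (5)*(-5) - (-1)*(-2)) / -2 = 1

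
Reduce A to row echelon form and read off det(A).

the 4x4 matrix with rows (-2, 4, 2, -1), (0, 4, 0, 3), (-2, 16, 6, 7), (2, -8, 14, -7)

det(A) = 32

Forward elimination:
R3 <- R3 - (1)*R1:  [  0  12   4   8 ]
R4 <- R4 - (-1)*R1:  [  0  -4  16  -8 ]
R3 <- R3 - (3)*R2:  [  0   0   4  -1 ]
R4 <- R4 - (-1)*R2:  [  0   0  16  -5 ]
R4 <- R4 - (4)*R3:  [  0   0   0  -1 ]
Upper-triangular form:
[ -2  4  2  -1 ]
[  0  4  0   3 ]
[  0  0  4  -1 ]
[  0  0  0  -1 ]
det(A) = (-1)^0 * (-2) * (4) * (4) * (-1) = 32  (0 row swaps -> sign +1)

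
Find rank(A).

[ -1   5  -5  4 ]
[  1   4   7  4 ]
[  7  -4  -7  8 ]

rank(A) = 3

Row reduction:
R2 <- R2 - (-1)*R1:  [ 0  9  2  8 ]
R3 <- R3 - (-7)*R1:  [   0   31  -42   36 ]
R3 <- R3 - (31/9)*R2:  [      0       0  -440/9    76/9 ]
Row echelon form:
[ -1  5      -5     4 ]
[  0  9       2     8 ]
[  0  0  -440/9  76/9 ]
Nonzero rows / pivot columns: 3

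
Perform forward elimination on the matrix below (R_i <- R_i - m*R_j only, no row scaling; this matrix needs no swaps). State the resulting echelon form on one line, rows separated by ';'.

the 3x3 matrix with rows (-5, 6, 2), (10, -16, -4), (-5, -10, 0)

REF = [-5 6 2; 0 -4 0; 0 0 -2]

Forward elimination:
R2 <- R2 - (-2)*R1:  [  0  -4   0 ]
R3 <- R3 - (1)*R1:  [   0  -16   -2 ]
R3 <- R3 - (4)*R2:  [  0   0  -2 ]
Row echelon form:
[ -5   6   2 ]
[  0  -4   0 ]
[  0   0  -2 ]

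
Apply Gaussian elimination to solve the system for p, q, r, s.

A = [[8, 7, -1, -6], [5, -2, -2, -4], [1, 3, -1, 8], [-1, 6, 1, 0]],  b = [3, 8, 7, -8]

(2, -1, 0, 1)

Forward elimination on [A|b]:
R2 <- R2 - (5/8)*R1:  [     0  -51/8  -11/8   -1/4   49/8 ]
R3 <- R3 - (1/8)*R1:  [    0  17/8  -7/8  35/4  53/8 ]
R4 <- R4 - (-1/8)*R1:  [     0   55/8    7/8   -3/4  -61/8 ]
R3 <- R3 - (-1/3)*R2:  [    0     0  -4/3  26/3  26/3 ]
R4 <- R4 - (-55/51)*R2:  [      0       0  -31/51  -52/51  -52/51 ]
R4 <- R4 - (31/68)*R3:  [       0        0        0  -169/34  -169/34 ]
Row echelon form:
[ 8      7     -1       -6  |        3 ]
[ 0  -51/8  -11/8     -1/4  |     49/8 ]
[ 0      0   -4/3     26/3  |     26/3 ]
[ 0      0      0  -169/34  |  -169/34 ]
Back-substitution:
s = (-169/34) / (-169/34) = 1
r = (26/3 - (26/3)*(1)) / (-4/3) = 0
q = (49/8 - (-11/8)*(0) - (-1/4)*(1)) / (-51/8) = -1
p = (3 - (7)*(-1) - (-1)*(0) - (-6)*(1)) / 8 = 2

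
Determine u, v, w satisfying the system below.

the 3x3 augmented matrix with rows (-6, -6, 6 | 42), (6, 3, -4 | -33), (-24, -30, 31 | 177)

(-5, -5, -3)

Forward elimination on [A|b]:
R2 <- R2 - (-1)*R1:  [  0  -3   2   9 ]
R3 <- R3 - (4)*R1:  [  0  -6   7   9 ]
R3 <- R3 - (2)*R2:  [  0   0   3  -9 ]
Row echelon form:
[ -6  -6  6  |  42 ]
[  0  -3  2  |   9 ]
[  0   0  3  |  -9 ]
Back-substitution:
w = (-9) / 3 = -3
v = (9 - (2)*(-3)) / -3 = -5
u = (42 - (-6)*(-5) - (6)*(-3)) / -6 = -5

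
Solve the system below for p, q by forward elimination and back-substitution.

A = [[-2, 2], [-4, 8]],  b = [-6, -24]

(0, -3)

Forward elimination on [A|b]:
R2 <- R2 - (2)*R1:  [   0    4  -12 ]
Row echelon form:
[ -2  2  |   -6 ]
[  0  4  |  -12 ]
Back-substitution:
q = (-12) / 4 = -3
p = (-6 - (2)*(-3)) / -2 = 0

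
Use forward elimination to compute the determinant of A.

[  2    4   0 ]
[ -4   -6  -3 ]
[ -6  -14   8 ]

Forward elimination:
R2 <- R2 - (-2)*R1:  [  0   2  -3 ]
R3 <- R3 - (-3)*R1:  [  0  -2   8 ]
R3 <- R3 - (-1)*R2:  [ 0  0  5 ]
Upper-triangular form:
[ 2  4   0 ]
[ 0  2  -3 ]
[ 0  0   5 ]
det(A) = (-1)^0 * (2) * (2) * (5) = 20  (0 row swaps -> sign +1)

det(A) = 20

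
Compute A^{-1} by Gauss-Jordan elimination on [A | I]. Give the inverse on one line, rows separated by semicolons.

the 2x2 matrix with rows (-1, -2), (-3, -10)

Gauss-Jordan on [A | I]:
R1 <- (1/-1)*R1:  [  1   2  |  -1   0 ]
R2 <- R2 - (-3)*R1:  [  0  -4  |  -3   1 ]
R2 <- (1/-4)*R2:  [    0     1  |   3/4  -1/4 ]
R1 <- R1 - (2)*R2:  [    1     0  |  -5/2   1/2 ]
Right block of [I | A^{-1}] is the inverse:
[ -5/2   1/2 ]
[  3/4  -1/4 ]

inverse = [-5/2 1/2; 3/4 -1/4]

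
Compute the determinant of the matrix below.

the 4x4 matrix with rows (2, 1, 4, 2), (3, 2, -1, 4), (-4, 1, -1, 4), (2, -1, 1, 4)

Forward elimination:
R2 <- R2 - (3/2)*R1:  [   0  1/2   -7    1 ]
R3 <- R3 - (-2)*R1:  [ 0  3  7  8 ]
R4 <- R4 - (1)*R1:  [  0  -2  -3   2 ]
R3 <- R3 - (6)*R2:  [  0   0  49   2 ]
R4 <- R4 - (-4)*R2:  [   0    0  -31    6 ]
R4 <- R4 - (-31/49)*R3:  [      0       0       0  356/49 ]
Upper-triangular form:
[ 2    1   4       2 ]
[ 0  1/2  -7       1 ]
[ 0    0  49       2 ]
[ 0    0   0  356/49 ]
det(A) = (-1)^0 * (2) * (1/2) * (49) * (356/49) = 356  (0 row swaps -> sign +1)

det(A) = 356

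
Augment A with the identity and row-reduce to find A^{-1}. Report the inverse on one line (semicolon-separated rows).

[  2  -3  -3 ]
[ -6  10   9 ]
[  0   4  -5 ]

inverse = [43/5 27/10 -3/10; 3 1 0; 12/5 4/5 -1/5]

Gauss-Jordan on [A | I]:
R1 <- (1/2)*R1:  [    1  -3/2  -3/2  |   1/2     0     0 ]
R2 <- R2 - (-6)*R1:  [ 0  1  0  |  3  1  0 ]
R1 <- R1 - (-3/2)*R2:  [    1     0  -3/2  |     5   3/2     0 ]
R3 <- R3 - (4)*R2:  [   0    0   -5  |  -12   -4    1 ]
R3 <- (1/-5)*R3:  [    0     0     1  |  12/5   4/5  -1/5 ]
R1 <- R1 - (-3/2)*R3:  [     1      0      0  |   43/5  27/10  -3/10 ]
Right block of [I | A^{-1}] is the inverse:
[ 43/5  27/10  -3/10 ]
[    3      1      0 ]
[ 12/5    4/5   -1/5 ]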